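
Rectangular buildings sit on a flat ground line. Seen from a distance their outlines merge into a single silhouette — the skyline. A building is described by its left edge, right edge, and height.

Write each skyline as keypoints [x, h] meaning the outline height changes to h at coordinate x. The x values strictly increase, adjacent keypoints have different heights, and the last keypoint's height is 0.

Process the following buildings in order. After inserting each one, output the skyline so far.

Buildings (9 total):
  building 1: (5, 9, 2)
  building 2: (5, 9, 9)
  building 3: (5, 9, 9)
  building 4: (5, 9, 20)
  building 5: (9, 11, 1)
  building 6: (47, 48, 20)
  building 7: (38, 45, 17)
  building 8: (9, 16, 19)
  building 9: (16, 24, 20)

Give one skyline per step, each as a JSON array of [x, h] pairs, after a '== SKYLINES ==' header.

== SKYLINES ==
[[5,2],[9,0]]
[[5,9],[9,0]]
[[5,9],[9,0]]
[[5,20],[9,0]]
[[5,20],[9,1],[11,0]]
[[5,20],[9,1],[11,0],[47,20],[48,0]]
[[5,20],[9,1],[11,0],[38,17],[45,0],[47,20],[48,0]]
[[5,20],[9,19],[16,0],[38,17],[45,0],[47,20],[48,0]]
[[5,20],[9,19],[16,20],[24,0],[38,17],[45,0],[47,20],[48,0]]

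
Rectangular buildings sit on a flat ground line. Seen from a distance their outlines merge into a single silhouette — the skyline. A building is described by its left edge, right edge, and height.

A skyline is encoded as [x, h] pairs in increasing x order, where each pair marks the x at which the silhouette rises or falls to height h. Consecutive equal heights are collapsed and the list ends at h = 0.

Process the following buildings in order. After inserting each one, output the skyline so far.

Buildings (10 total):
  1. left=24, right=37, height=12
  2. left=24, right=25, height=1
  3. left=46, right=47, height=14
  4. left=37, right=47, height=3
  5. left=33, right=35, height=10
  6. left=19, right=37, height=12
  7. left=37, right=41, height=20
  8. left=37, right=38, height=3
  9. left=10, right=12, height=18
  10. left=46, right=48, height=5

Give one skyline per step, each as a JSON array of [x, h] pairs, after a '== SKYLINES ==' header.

== SKYLINES ==
[[24,12],[37,0]]
[[24,12],[37,0]]
[[24,12],[37,0],[46,14],[47,0]]
[[24,12],[37,3],[46,14],[47,0]]
[[24,12],[37,3],[46,14],[47,0]]
[[19,12],[37,3],[46,14],[47,0]]
[[19,12],[37,20],[41,3],[46,14],[47,0]]
[[19,12],[37,20],[41,3],[46,14],[47,0]]
[[10,18],[12,0],[19,12],[37,20],[41,3],[46,14],[47,0]]
[[10,18],[12,0],[19,12],[37,20],[41,3],[46,14],[47,5],[48,0]]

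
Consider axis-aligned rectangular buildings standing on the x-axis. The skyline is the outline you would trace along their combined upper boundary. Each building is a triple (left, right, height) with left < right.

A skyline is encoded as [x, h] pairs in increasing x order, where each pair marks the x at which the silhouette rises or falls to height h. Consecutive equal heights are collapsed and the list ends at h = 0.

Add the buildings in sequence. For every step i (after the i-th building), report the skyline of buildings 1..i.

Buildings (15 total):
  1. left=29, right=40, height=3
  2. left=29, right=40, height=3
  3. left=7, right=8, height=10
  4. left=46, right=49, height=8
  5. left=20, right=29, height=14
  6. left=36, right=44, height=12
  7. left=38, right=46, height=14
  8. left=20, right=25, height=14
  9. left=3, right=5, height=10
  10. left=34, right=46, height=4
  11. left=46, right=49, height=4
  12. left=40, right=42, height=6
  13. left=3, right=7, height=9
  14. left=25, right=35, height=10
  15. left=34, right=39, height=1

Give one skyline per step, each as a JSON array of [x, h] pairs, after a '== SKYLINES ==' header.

== SKYLINES ==
[[29,3],[40,0]]
[[29,3],[40,0]]
[[7,10],[8,0],[29,3],[40,0]]
[[7,10],[8,0],[29,3],[40,0],[46,8],[49,0]]
[[7,10],[8,0],[20,14],[29,3],[40,0],[46,8],[49,0]]
[[7,10],[8,0],[20,14],[29,3],[36,12],[44,0],[46,8],[49,0]]
[[7,10],[8,0],[20,14],[29,3],[36,12],[38,14],[46,8],[49,0]]
[[7,10],[8,0],[20,14],[29,3],[36,12],[38,14],[46,8],[49,0]]
[[3,10],[5,0],[7,10],[8,0],[20,14],[29,3],[36,12],[38,14],[46,8],[49,0]]
[[3,10],[5,0],[7,10],[8,0],[20,14],[29,3],[34,4],[36,12],[38,14],[46,8],[49,0]]
[[3,10],[5,0],[7,10],[8,0],[20,14],[29,3],[34,4],[36,12],[38,14],[46,8],[49,0]]
[[3,10],[5,0],[7,10],[8,0],[20,14],[29,3],[34,4],[36,12],[38,14],[46,8],[49,0]]
[[3,10],[5,9],[7,10],[8,0],[20,14],[29,3],[34,4],[36,12],[38,14],[46,8],[49,0]]
[[3,10],[5,9],[7,10],[8,0],[20,14],[29,10],[35,4],[36,12],[38,14],[46,8],[49,0]]
[[3,10],[5,9],[7,10],[8,0],[20,14],[29,10],[35,4],[36,12],[38,14],[46,8],[49,0]]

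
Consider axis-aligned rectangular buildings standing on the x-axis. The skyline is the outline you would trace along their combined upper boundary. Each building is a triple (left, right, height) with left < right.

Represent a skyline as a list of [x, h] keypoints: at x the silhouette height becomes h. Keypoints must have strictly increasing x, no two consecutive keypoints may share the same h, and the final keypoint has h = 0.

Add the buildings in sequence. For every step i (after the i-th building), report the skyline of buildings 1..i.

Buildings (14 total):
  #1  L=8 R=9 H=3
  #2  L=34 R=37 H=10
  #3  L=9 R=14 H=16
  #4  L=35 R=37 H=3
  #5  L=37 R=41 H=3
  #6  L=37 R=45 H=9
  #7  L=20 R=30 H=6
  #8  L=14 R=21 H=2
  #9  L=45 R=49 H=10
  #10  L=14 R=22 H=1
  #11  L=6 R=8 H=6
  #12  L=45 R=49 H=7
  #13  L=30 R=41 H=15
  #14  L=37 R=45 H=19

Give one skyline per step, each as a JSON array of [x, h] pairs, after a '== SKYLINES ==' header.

== SKYLINES ==
[[8,3],[9,0]]
[[8,3],[9,0],[34,10],[37,0]]
[[8,3],[9,16],[14,0],[34,10],[37,0]]
[[8,3],[9,16],[14,0],[34,10],[37,0]]
[[8,3],[9,16],[14,0],[34,10],[37,3],[41,0]]
[[8,3],[9,16],[14,0],[34,10],[37,9],[45,0]]
[[8,3],[9,16],[14,0],[20,6],[30,0],[34,10],[37,9],[45,0]]
[[8,3],[9,16],[14,2],[20,6],[30,0],[34,10],[37,9],[45,0]]
[[8,3],[9,16],[14,2],[20,6],[30,0],[34,10],[37,9],[45,10],[49,0]]
[[8,3],[9,16],[14,2],[20,6],[30,0],[34,10],[37,9],[45,10],[49,0]]
[[6,6],[8,3],[9,16],[14,2],[20,6],[30,0],[34,10],[37,9],[45,10],[49,0]]
[[6,6],[8,3],[9,16],[14,2],[20,6],[30,0],[34,10],[37,9],[45,10],[49,0]]
[[6,6],[8,3],[9,16],[14,2],[20,6],[30,15],[41,9],[45,10],[49,0]]
[[6,6],[8,3],[9,16],[14,2],[20,6],[30,15],[37,19],[45,10],[49,0]]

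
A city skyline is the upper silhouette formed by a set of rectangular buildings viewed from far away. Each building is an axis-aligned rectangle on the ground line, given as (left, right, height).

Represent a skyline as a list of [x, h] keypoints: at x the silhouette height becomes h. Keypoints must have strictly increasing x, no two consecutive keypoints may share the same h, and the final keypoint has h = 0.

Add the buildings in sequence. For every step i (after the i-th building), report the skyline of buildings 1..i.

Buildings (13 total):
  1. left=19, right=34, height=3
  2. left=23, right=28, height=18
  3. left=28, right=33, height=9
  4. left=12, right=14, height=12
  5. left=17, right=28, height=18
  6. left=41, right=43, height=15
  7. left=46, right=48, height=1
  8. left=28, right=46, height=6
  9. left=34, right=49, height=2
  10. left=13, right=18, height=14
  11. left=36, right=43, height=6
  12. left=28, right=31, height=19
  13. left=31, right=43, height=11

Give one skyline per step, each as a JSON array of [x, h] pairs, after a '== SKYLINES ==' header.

== SKYLINES ==
[[19,3],[34,0]]
[[19,3],[23,18],[28,3],[34,0]]
[[19,3],[23,18],[28,9],[33,3],[34,0]]
[[12,12],[14,0],[19,3],[23,18],[28,9],[33,3],[34,0]]
[[12,12],[14,0],[17,18],[28,9],[33,3],[34,0]]
[[12,12],[14,0],[17,18],[28,9],[33,3],[34,0],[41,15],[43,0]]
[[12,12],[14,0],[17,18],[28,9],[33,3],[34,0],[41,15],[43,0],[46,1],[48,0]]
[[12,12],[14,0],[17,18],[28,9],[33,6],[41,15],[43,6],[46,1],[48,0]]
[[12,12],[14,0],[17,18],[28,9],[33,6],[41,15],[43,6],[46,2],[49,0]]
[[12,12],[13,14],[17,18],[28,9],[33,6],[41,15],[43,6],[46,2],[49,0]]
[[12,12],[13,14],[17,18],[28,9],[33,6],[41,15],[43,6],[46,2],[49,0]]
[[12,12],[13,14],[17,18],[28,19],[31,9],[33,6],[41,15],[43,6],[46,2],[49,0]]
[[12,12],[13,14],[17,18],[28,19],[31,11],[41,15],[43,6],[46,2],[49,0]]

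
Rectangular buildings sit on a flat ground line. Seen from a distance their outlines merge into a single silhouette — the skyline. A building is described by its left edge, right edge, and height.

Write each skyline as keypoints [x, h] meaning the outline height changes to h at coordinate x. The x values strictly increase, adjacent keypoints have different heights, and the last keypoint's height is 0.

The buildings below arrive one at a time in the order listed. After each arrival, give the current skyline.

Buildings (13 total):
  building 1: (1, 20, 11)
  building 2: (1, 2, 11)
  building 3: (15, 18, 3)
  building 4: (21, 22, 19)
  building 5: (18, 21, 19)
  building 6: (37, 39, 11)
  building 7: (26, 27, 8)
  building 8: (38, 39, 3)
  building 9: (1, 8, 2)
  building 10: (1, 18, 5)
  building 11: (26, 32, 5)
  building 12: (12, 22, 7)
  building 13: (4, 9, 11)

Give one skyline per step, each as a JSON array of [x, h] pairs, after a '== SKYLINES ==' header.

== SKYLINES ==
[[1,11],[20,0]]
[[1,11],[20,0]]
[[1,11],[20,0]]
[[1,11],[20,0],[21,19],[22,0]]
[[1,11],[18,19],[22,0]]
[[1,11],[18,19],[22,0],[37,11],[39,0]]
[[1,11],[18,19],[22,0],[26,8],[27,0],[37,11],[39,0]]
[[1,11],[18,19],[22,0],[26,8],[27,0],[37,11],[39,0]]
[[1,11],[18,19],[22,0],[26,8],[27,0],[37,11],[39,0]]
[[1,11],[18,19],[22,0],[26,8],[27,0],[37,11],[39,0]]
[[1,11],[18,19],[22,0],[26,8],[27,5],[32,0],[37,11],[39,0]]
[[1,11],[18,19],[22,0],[26,8],[27,5],[32,0],[37,11],[39,0]]
[[1,11],[18,19],[22,0],[26,8],[27,5],[32,0],[37,11],[39,0]]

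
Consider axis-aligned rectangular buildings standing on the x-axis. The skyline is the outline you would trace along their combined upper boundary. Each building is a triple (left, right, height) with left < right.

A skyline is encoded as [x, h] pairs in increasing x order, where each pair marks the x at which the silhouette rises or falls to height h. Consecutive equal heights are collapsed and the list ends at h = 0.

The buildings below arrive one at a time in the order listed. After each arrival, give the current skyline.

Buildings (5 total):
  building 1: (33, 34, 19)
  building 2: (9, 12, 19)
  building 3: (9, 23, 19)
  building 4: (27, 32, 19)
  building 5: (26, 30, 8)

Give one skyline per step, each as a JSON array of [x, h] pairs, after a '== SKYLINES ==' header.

== SKYLINES ==
[[33,19],[34,0]]
[[9,19],[12,0],[33,19],[34,0]]
[[9,19],[23,0],[33,19],[34,0]]
[[9,19],[23,0],[27,19],[32,0],[33,19],[34,0]]
[[9,19],[23,0],[26,8],[27,19],[32,0],[33,19],[34,0]]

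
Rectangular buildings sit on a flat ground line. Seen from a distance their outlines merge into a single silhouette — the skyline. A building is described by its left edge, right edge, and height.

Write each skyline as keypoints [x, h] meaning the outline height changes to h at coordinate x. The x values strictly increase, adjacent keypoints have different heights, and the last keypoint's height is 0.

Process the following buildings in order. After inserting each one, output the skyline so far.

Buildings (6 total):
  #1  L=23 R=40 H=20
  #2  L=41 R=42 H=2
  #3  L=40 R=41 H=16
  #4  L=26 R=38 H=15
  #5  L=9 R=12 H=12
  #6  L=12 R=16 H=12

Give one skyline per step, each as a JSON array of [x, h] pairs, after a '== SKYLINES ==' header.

== SKYLINES ==
[[23,20],[40,0]]
[[23,20],[40,0],[41,2],[42,0]]
[[23,20],[40,16],[41,2],[42,0]]
[[23,20],[40,16],[41,2],[42,0]]
[[9,12],[12,0],[23,20],[40,16],[41,2],[42,0]]
[[9,12],[16,0],[23,20],[40,16],[41,2],[42,0]]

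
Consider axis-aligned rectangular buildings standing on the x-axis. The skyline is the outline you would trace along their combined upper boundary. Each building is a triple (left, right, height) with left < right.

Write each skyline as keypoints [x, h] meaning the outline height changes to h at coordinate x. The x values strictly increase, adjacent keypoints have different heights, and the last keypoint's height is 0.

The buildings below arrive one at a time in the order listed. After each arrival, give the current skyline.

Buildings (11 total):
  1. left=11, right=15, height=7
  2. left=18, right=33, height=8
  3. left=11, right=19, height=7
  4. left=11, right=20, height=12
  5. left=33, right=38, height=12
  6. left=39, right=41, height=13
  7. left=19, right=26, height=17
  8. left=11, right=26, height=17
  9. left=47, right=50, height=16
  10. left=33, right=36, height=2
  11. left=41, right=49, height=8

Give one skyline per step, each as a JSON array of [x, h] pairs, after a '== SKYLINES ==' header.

== SKYLINES ==
[[11,7],[15,0]]
[[11,7],[15,0],[18,8],[33,0]]
[[11,7],[18,8],[33,0]]
[[11,12],[20,8],[33,0]]
[[11,12],[20,8],[33,12],[38,0]]
[[11,12],[20,8],[33,12],[38,0],[39,13],[41,0]]
[[11,12],[19,17],[26,8],[33,12],[38,0],[39,13],[41,0]]
[[11,17],[26,8],[33,12],[38,0],[39,13],[41,0]]
[[11,17],[26,8],[33,12],[38,0],[39,13],[41,0],[47,16],[50,0]]
[[11,17],[26,8],[33,12],[38,0],[39,13],[41,0],[47,16],[50,0]]
[[11,17],[26,8],[33,12],[38,0],[39,13],[41,8],[47,16],[50,0]]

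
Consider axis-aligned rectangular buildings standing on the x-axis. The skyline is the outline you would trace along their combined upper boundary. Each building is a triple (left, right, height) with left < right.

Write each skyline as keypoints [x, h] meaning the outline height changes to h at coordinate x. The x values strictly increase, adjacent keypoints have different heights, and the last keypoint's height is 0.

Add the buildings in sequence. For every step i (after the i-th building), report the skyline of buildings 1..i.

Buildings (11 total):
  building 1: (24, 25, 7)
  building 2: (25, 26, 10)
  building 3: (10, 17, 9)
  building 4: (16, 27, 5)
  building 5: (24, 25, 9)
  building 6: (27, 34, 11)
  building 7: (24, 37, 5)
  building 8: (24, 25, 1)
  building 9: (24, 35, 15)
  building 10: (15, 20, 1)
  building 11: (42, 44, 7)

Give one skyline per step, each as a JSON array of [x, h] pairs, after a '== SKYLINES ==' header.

== SKYLINES ==
[[24,7],[25,0]]
[[24,7],[25,10],[26,0]]
[[10,9],[17,0],[24,7],[25,10],[26,0]]
[[10,9],[17,5],[24,7],[25,10],[26,5],[27,0]]
[[10,9],[17,5],[24,9],[25,10],[26,5],[27,0]]
[[10,9],[17,5],[24,9],[25,10],[26,5],[27,11],[34,0]]
[[10,9],[17,5],[24,9],[25,10],[26,5],[27,11],[34,5],[37,0]]
[[10,9],[17,5],[24,9],[25,10],[26,5],[27,11],[34,5],[37,0]]
[[10,9],[17,5],[24,15],[35,5],[37,0]]
[[10,9],[17,5],[24,15],[35,5],[37,0]]
[[10,9],[17,5],[24,15],[35,5],[37,0],[42,7],[44,0]]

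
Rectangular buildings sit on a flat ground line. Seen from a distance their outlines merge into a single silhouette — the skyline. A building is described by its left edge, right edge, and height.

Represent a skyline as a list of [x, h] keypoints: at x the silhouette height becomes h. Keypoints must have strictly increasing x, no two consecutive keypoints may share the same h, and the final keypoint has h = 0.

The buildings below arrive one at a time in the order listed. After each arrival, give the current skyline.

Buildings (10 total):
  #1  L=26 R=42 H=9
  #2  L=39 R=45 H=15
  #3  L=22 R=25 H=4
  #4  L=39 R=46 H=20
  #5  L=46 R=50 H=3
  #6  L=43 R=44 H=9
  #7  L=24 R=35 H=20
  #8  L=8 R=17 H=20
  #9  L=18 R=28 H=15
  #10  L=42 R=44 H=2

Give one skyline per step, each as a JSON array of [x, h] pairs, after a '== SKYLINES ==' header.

== SKYLINES ==
[[26,9],[42,0]]
[[26,9],[39,15],[45,0]]
[[22,4],[25,0],[26,9],[39,15],[45,0]]
[[22,4],[25,0],[26,9],[39,20],[46,0]]
[[22,4],[25,0],[26,9],[39,20],[46,3],[50,0]]
[[22,4],[25,0],[26,9],[39,20],[46,3],[50,0]]
[[22,4],[24,20],[35,9],[39,20],[46,3],[50,0]]
[[8,20],[17,0],[22,4],[24,20],[35,9],[39,20],[46,3],[50,0]]
[[8,20],[17,0],[18,15],[24,20],[35,9],[39,20],[46,3],[50,0]]
[[8,20],[17,0],[18,15],[24,20],[35,9],[39,20],[46,3],[50,0]]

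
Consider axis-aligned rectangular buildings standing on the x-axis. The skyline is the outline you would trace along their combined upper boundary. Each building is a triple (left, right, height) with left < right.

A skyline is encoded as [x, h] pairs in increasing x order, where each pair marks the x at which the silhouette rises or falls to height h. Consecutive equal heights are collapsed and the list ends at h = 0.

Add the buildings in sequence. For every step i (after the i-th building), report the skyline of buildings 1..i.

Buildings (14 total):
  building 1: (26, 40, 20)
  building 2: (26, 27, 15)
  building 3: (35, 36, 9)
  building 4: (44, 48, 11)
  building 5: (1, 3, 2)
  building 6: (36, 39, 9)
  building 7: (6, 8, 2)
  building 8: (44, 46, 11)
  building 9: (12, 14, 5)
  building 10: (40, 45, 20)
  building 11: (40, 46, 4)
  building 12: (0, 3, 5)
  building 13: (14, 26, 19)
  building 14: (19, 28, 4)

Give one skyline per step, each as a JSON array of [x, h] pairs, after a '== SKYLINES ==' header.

== SKYLINES ==
[[26,20],[40,0]]
[[26,20],[40,0]]
[[26,20],[40,0]]
[[26,20],[40,0],[44,11],[48,0]]
[[1,2],[3,0],[26,20],[40,0],[44,11],[48,0]]
[[1,2],[3,0],[26,20],[40,0],[44,11],[48,0]]
[[1,2],[3,0],[6,2],[8,0],[26,20],[40,0],[44,11],[48,0]]
[[1,2],[3,0],[6,2],[8,0],[26,20],[40,0],[44,11],[48,0]]
[[1,2],[3,0],[6,2],[8,0],[12,5],[14,0],[26,20],[40,0],[44,11],[48,0]]
[[1,2],[3,0],[6,2],[8,0],[12,5],[14,0],[26,20],[45,11],[48,0]]
[[1,2],[3,0],[6,2],[8,0],[12,5],[14,0],[26,20],[45,11],[48,0]]
[[0,5],[3,0],[6,2],[8,0],[12,5],[14,0],[26,20],[45,11],[48,0]]
[[0,5],[3,0],[6,2],[8,0],[12,5],[14,19],[26,20],[45,11],[48,0]]
[[0,5],[3,0],[6,2],[8,0],[12,5],[14,19],[26,20],[45,11],[48,0]]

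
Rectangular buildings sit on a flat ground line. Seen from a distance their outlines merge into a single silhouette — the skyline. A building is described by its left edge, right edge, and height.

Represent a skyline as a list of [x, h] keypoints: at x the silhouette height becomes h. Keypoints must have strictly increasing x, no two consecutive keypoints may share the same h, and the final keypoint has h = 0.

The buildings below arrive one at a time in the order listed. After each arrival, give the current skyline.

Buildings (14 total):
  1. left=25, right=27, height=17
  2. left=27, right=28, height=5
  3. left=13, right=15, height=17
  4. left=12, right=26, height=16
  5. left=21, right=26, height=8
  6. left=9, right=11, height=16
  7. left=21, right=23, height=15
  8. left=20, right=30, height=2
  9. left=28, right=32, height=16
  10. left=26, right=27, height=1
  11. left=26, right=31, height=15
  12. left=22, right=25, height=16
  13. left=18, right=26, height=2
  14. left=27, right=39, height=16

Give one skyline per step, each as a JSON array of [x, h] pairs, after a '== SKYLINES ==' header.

== SKYLINES ==
[[25,17],[27,0]]
[[25,17],[27,5],[28,0]]
[[13,17],[15,0],[25,17],[27,5],[28,0]]
[[12,16],[13,17],[15,16],[25,17],[27,5],[28,0]]
[[12,16],[13,17],[15,16],[25,17],[27,5],[28,0]]
[[9,16],[11,0],[12,16],[13,17],[15,16],[25,17],[27,5],[28,0]]
[[9,16],[11,0],[12,16],[13,17],[15,16],[25,17],[27,5],[28,0]]
[[9,16],[11,0],[12,16],[13,17],[15,16],[25,17],[27,5],[28,2],[30,0]]
[[9,16],[11,0],[12,16],[13,17],[15,16],[25,17],[27,5],[28,16],[32,0]]
[[9,16],[11,0],[12,16],[13,17],[15,16],[25,17],[27,5],[28,16],[32,0]]
[[9,16],[11,0],[12,16],[13,17],[15,16],[25,17],[27,15],[28,16],[32,0]]
[[9,16],[11,0],[12,16],[13,17],[15,16],[25,17],[27,15],[28,16],[32,0]]
[[9,16],[11,0],[12,16],[13,17],[15,16],[25,17],[27,15],[28,16],[32,0]]
[[9,16],[11,0],[12,16],[13,17],[15,16],[25,17],[27,16],[39,0]]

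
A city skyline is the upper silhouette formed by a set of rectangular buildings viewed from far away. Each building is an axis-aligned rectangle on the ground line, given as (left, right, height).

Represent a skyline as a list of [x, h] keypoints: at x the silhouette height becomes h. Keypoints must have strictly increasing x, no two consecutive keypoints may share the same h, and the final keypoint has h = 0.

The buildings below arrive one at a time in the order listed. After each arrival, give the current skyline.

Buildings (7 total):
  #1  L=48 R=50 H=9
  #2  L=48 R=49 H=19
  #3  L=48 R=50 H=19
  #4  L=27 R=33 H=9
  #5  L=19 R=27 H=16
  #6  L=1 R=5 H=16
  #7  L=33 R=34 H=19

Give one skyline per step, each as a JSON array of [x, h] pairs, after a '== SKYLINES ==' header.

== SKYLINES ==
[[48,9],[50,0]]
[[48,19],[49,9],[50,0]]
[[48,19],[50,0]]
[[27,9],[33,0],[48,19],[50,0]]
[[19,16],[27,9],[33,0],[48,19],[50,0]]
[[1,16],[5,0],[19,16],[27,9],[33,0],[48,19],[50,0]]
[[1,16],[5,0],[19,16],[27,9],[33,19],[34,0],[48,19],[50,0]]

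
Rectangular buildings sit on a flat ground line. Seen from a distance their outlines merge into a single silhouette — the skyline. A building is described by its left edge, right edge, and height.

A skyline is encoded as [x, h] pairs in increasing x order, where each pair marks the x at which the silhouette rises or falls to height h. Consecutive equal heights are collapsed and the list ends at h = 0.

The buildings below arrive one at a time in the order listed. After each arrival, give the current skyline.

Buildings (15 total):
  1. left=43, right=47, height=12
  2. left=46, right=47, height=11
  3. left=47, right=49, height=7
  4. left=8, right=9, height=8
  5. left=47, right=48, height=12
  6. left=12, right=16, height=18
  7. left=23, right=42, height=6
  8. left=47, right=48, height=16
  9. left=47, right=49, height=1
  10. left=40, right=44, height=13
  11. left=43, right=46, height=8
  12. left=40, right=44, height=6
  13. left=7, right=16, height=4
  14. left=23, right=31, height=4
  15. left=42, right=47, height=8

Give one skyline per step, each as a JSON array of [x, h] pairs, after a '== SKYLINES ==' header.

== SKYLINES ==
[[43,12],[47,0]]
[[43,12],[47,0]]
[[43,12],[47,7],[49,0]]
[[8,8],[9,0],[43,12],[47,7],[49,0]]
[[8,8],[9,0],[43,12],[48,7],[49,0]]
[[8,8],[9,0],[12,18],[16,0],[43,12],[48,7],[49,0]]
[[8,8],[9,0],[12,18],[16,0],[23,6],[42,0],[43,12],[48,7],[49,0]]
[[8,8],[9,0],[12,18],[16,0],[23,6],[42,0],[43,12],[47,16],[48,7],[49,0]]
[[8,8],[9,0],[12,18],[16,0],[23,6],[42,0],[43,12],[47,16],[48,7],[49,0]]
[[8,8],[9,0],[12,18],[16,0],[23,6],[40,13],[44,12],[47,16],[48,7],[49,0]]
[[8,8],[9,0],[12,18],[16,0],[23,6],[40,13],[44,12],[47,16],[48,7],[49,0]]
[[8,8],[9,0],[12,18],[16,0],[23,6],[40,13],[44,12],[47,16],[48,7],[49,0]]
[[7,4],[8,8],[9,4],[12,18],[16,0],[23,6],[40,13],[44,12],[47,16],[48,7],[49,0]]
[[7,4],[8,8],[9,4],[12,18],[16,0],[23,6],[40,13],[44,12],[47,16],[48,7],[49,0]]
[[7,4],[8,8],[9,4],[12,18],[16,0],[23,6],[40,13],[44,12],[47,16],[48,7],[49,0]]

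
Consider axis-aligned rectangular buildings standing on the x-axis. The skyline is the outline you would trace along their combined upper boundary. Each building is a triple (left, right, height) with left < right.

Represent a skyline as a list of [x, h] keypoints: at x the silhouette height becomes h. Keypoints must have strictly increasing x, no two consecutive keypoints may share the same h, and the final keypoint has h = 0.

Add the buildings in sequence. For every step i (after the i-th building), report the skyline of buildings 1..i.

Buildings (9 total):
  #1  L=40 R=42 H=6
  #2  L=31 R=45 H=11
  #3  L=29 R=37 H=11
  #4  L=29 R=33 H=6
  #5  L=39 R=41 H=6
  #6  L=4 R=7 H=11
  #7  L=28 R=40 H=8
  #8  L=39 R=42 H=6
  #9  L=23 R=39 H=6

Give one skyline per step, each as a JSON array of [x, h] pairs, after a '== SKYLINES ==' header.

== SKYLINES ==
[[40,6],[42,0]]
[[31,11],[45,0]]
[[29,11],[45,0]]
[[29,11],[45,0]]
[[29,11],[45,0]]
[[4,11],[7,0],[29,11],[45,0]]
[[4,11],[7,0],[28,8],[29,11],[45,0]]
[[4,11],[7,0],[28,8],[29,11],[45,0]]
[[4,11],[7,0],[23,6],[28,8],[29,11],[45,0]]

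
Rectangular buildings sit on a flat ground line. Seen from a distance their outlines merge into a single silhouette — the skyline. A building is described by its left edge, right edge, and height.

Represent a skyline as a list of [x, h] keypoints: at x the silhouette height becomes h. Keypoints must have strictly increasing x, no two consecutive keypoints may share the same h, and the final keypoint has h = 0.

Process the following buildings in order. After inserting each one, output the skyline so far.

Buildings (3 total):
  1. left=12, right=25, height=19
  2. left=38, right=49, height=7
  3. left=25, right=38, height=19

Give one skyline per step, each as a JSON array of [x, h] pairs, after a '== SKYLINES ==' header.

== SKYLINES ==
[[12,19],[25,0]]
[[12,19],[25,0],[38,7],[49,0]]
[[12,19],[38,7],[49,0]]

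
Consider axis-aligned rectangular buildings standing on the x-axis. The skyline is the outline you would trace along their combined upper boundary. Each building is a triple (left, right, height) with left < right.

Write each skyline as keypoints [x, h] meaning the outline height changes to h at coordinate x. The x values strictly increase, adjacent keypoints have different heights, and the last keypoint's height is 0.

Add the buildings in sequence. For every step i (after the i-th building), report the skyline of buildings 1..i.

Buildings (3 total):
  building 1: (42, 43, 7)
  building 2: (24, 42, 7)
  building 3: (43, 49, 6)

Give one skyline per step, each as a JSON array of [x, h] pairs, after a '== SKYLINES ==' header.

== SKYLINES ==
[[42,7],[43,0]]
[[24,7],[43,0]]
[[24,7],[43,6],[49,0]]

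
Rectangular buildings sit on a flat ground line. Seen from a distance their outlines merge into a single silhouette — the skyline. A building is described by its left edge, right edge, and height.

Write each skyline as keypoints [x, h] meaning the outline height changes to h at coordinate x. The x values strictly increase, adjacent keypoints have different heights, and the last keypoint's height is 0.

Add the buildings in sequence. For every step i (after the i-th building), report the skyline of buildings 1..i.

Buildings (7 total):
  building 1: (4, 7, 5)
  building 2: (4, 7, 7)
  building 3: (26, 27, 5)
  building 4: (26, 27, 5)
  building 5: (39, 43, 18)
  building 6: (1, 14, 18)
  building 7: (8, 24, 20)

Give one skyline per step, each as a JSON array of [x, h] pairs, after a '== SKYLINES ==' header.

== SKYLINES ==
[[4,5],[7,0]]
[[4,7],[7,0]]
[[4,7],[7,0],[26,5],[27,0]]
[[4,7],[7,0],[26,5],[27,0]]
[[4,7],[7,0],[26,5],[27,0],[39,18],[43,0]]
[[1,18],[14,0],[26,5],[27,0],[39,18],[43,0]]
[[1,18],[8,20],[24,0],[26,5],[27,0],[39,18],[43,0]]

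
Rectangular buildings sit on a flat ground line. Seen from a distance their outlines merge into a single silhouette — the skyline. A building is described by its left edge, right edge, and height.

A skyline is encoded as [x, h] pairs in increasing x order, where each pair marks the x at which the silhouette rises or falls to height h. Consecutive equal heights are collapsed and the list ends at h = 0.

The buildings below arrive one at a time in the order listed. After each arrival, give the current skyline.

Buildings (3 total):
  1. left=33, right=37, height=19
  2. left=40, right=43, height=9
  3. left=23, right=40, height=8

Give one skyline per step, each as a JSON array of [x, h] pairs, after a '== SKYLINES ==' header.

== SKYLINES ==
[[33,19],[37,0]]
[[33,19],[37,0],[40,9],[43,0]]
[[23,8],[33,19],[37,8],[40,9],[43,0]]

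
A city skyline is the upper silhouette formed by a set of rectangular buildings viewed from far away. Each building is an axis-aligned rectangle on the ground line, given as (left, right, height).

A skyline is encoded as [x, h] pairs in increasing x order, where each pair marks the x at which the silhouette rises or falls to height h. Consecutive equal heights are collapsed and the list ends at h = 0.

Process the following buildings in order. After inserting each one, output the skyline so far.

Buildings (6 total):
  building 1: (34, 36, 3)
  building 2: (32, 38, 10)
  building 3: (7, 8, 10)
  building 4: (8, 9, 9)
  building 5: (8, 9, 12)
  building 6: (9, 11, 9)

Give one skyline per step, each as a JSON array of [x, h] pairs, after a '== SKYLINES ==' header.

== SKYLINES ==
[[34,3],[36,0]]
[[32,10],[38,0]]
[[7,10],[8,0],[32,10],[38,0]]
[[7,10],[8,9],[9,0],[32,10],[38,0]]
[[7,10],[8,12],[9,0],[32,10],[38,0]]
[[7,10],[8,12],[9,9],[11,0],[32,10],[38,0]]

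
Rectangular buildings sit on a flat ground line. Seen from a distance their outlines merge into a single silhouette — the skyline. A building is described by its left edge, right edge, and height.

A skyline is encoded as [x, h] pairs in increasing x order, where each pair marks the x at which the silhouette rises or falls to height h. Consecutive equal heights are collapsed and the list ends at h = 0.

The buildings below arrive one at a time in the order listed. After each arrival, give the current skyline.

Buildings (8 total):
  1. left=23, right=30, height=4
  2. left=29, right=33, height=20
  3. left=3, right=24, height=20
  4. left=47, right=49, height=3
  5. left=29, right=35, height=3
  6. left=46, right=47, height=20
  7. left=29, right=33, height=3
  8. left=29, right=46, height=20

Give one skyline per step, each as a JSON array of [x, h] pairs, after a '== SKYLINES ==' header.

== SKYLINES ==
[[23,4],[30,0]]
[[23,4],[29,20],[33,0]]
[[3,20],[24,4],[29,20],[33,0]]
[[3,20],[24,4],[29,20],[33,0],[47,3],[49,0]]
[[3,20],[24,4],[29,20],[33,3],[35,0],[47,3],[49,0]]
[[3,20],[24,4],[29,20],[33,3],[35,0],[46,20],[47,3],[49,0]]
[[3,20],[24,4],[29,20],[33,3],[35,0],[46,20],[47,3],[49,0]]
[[3,20],[24,4],[29,20],[47,3],[49,0]]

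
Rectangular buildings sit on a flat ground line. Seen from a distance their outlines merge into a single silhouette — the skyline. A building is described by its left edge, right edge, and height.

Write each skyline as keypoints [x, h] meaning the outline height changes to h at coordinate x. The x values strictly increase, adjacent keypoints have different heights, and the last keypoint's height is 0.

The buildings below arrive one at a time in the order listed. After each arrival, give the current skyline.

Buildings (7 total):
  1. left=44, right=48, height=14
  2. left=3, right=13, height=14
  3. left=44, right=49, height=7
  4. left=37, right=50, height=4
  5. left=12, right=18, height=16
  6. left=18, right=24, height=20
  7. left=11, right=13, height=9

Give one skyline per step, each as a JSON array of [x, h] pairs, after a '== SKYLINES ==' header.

== SKYLINES ==
[[44,14],[48,0]]
[[3,14],[13,0],[44,14],[48,0]]
[[3,14],[13,0],[44,14],[48,7],[49,0]]
[[3,14],[13,0],[37,4],[44,14],[48,7],[49,4],[50,0]]
[[3,14],[12,16],[18,0],[37,4],[44,14],[48,7],[49,4],[50,0]]
[[3,14],[12,16],[18,20],[24,0],[37,4],[44,14],[48,7],[49,4],[50,0]]
[[3,14],[12,16],[18,20],[24,0],[37,4],[44,14],[48,7],[49,4],[50,0]]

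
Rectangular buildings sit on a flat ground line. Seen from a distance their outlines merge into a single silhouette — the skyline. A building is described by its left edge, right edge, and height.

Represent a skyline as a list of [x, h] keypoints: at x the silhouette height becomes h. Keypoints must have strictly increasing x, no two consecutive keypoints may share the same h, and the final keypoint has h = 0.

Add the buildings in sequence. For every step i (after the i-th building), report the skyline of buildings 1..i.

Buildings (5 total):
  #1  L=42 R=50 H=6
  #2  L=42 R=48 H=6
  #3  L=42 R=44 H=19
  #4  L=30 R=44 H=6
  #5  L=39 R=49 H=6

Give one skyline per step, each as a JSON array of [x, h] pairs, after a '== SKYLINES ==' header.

== SKYLINES ==
[[42,6],[50,0]]
[[42,6],[50,0]]
[[42,19],[44,6],[50,0]]
[[30,6],[42,19],[44,6],[50,0]]
[[30,6],[42,19],[44,6],[50,0]]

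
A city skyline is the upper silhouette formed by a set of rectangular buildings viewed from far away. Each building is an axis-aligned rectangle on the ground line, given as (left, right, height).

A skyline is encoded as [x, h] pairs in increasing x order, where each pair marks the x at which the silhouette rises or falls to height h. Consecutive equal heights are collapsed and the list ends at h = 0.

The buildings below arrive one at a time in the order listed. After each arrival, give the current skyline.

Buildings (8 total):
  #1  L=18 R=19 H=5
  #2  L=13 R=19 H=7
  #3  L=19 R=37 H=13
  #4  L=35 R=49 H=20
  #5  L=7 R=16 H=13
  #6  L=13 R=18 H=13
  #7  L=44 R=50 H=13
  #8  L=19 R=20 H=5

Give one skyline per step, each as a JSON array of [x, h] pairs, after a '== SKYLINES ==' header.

== SKYLINES ==
[[18,5],[19,0]]
[[13,7],[19,0]]
[[13,7],[19,13],[37,0]]
[[13,7],[19,13],[35,20],[49,0]]
[[7,13],[16,7],[19,13],[35,20],[49,0]]
[[7,13],[18,7],[19,13],[35,20],[49,0]]
[[7,13],[18,7],[19,13],[35,20],[49,13],[50,0]]
[[7,13],[18,7],[19,13],[35,20],[49,13],[50,0]]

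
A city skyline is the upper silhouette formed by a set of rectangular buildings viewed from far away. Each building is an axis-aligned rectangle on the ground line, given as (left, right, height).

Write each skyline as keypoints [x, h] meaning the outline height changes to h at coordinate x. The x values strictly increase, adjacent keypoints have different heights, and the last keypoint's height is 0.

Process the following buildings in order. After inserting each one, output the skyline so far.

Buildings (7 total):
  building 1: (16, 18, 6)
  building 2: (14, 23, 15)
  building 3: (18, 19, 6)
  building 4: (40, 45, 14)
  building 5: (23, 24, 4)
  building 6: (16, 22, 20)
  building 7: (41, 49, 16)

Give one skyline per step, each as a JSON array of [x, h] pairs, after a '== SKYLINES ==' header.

== SKYLINES ==
[[16,6],[18,0]]
[[14,15],[23,0]]
[[14,15],[23,0]]
[[14,15],[23,0],[40,14],[45,0]]
[[14,15],[23,4],[24,0],[40,14],[45,0]]
[[14,15],[16,20],[22,15],[23,4],[24,0],[40,14],[45,0]]
[[14,15],[16,20],[22,15],[23,4],[24,0],[40,14],[41,16],[49,0]]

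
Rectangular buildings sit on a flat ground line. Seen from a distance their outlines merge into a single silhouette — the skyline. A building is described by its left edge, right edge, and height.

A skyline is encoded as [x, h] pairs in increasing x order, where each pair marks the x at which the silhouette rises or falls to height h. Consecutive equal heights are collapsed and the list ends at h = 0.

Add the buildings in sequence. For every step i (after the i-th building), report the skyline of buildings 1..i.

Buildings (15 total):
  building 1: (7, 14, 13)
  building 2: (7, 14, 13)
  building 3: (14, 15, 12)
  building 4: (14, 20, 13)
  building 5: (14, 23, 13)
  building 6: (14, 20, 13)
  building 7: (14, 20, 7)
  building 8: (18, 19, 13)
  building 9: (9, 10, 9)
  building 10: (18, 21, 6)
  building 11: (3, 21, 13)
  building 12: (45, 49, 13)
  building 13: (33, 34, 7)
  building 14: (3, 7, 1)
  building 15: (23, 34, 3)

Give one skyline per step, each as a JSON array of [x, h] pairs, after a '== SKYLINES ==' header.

== SKYLINES ==
[[7,13],[14,0]]
[[7,13],[14,0]]
[[7,13],[14,12],[15,0]]
[[7,13],[20,0]]
[[7,13],[23,0]]
[[7,13],[23,0]]
[[7,13],[23,0]]
[[7,13],[23,0]]
[[7,13],[23,0]]
[[7,13],[23,0]]
[[3,13],[23,0]]
[[3,13],[23,0],[45,13],[49,0]]
[[3,13],[23,0],[33,7],[34,0],[45,13],[49,0]]
[[3,13],[23,0],[33,7],[34,0],[45,13],[49,0]]
[[3,13],[23,3],[33,7],[34,0],[45,13],[49,0]]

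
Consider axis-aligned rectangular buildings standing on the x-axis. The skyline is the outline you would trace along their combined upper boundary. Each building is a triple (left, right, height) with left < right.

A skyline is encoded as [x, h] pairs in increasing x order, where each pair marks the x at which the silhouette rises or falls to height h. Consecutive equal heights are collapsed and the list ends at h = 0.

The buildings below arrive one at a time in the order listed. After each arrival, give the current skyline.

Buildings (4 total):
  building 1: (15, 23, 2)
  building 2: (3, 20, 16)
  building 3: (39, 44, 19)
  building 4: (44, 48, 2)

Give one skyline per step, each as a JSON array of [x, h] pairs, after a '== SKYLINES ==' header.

== SKYLINES ==
[[15,2],[23,0]]
[[3,16],[20,2],[23,0]]
[[3,16],[20,2],[23,0],[39,19],[44,0]]
[[3,16],[20,2],[23,0],[39,19],[44,2],[48,0]]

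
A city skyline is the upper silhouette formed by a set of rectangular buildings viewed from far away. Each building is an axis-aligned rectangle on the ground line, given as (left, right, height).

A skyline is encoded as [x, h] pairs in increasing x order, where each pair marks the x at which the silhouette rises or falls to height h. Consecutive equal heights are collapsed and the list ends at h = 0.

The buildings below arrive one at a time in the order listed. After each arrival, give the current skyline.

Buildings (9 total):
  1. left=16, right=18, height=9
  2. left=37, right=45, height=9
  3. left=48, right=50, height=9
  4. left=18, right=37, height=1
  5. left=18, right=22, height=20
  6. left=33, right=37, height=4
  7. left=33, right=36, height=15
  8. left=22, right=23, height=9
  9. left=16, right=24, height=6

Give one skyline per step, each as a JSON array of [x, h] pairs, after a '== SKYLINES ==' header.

== SKYLINES ==
[[16,9],[18,0]]
[[16,9],[18,0],[37,9],[45,0]]
[[16,9],[18,0],[37,9],[45,0],[48,9],[50,0]]
[[16,9],[18,1],[37,9],[45,0],[48,9],[50,0]]
[[16,9],[18,20],[22,1],[37,9],[45,0],[48,9],[50,0]]
[[16,9],[18,20],[22,1],[33,4],[37,9],[45,0],[48,9],[50,0]]
[[16,9],[18,20],[22,1],[33,15],[36,4],[37,9],[45,0],[48,9],[50,0]]
[[16,9],[18,20],[22,9],[23,1],[33,15],[36,4],[37,9],[45,0],[48,9],[50,0]]
[[16,9],[18,20],[22,9],[23,6],[24,1],[33,15],[36,4],[37,9],[45,0],[48,9],[50,0]]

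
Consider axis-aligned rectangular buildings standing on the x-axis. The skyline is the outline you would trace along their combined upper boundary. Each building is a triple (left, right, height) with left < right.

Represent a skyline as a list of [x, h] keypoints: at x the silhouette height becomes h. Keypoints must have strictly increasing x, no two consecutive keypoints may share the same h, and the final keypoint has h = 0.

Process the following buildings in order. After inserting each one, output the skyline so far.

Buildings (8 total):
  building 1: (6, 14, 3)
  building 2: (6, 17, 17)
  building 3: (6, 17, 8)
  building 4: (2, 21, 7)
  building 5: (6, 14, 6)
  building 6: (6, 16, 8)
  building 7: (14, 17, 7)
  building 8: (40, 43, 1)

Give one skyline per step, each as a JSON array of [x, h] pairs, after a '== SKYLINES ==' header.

== SKYLINES ==
[[6,3],[14,0]]
[[6,17],[17,0]]
[[6,17],[17,0]]
[[2,7],[6,17],[17,7],[21,0]]
[[2,7],[6,17],[17,7],[21,0]]
[[2,7],[6,17],[17,7],[21,0]]
[[2,7],[6,17],[17,7],[21,0]]
[[2,7],[6,17],[17,7],[21,0],[40,1],[43,0]]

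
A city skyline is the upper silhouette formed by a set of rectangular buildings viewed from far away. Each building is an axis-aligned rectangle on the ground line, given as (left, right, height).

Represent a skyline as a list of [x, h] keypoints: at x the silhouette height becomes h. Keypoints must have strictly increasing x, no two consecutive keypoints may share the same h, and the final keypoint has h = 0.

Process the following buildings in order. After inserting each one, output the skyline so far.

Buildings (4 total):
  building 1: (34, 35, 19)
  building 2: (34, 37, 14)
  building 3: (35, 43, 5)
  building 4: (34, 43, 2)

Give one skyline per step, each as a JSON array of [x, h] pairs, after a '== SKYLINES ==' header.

== SKYLINES ==
[[34,19],[35,0]]
[[34,19],[35,14],[37,0]]
[[34,19],[35,14],[37,5],[43,0]]
[[34,19],[35,14],[37,5],[43,0]]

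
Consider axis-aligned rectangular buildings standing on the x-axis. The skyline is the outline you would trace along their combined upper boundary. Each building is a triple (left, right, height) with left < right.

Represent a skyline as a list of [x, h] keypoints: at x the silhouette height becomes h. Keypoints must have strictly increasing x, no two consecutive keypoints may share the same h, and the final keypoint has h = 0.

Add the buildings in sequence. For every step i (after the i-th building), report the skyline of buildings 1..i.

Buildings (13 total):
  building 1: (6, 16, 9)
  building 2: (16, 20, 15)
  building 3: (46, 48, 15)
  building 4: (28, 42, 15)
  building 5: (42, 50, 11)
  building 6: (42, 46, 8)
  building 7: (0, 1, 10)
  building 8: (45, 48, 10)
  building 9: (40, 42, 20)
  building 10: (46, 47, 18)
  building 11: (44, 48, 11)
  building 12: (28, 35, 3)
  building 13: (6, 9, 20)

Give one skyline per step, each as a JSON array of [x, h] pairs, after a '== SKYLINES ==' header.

== SKYLINES ==
[[6,9],[16,0]]
[[6,9],[16,15],[20,0]]
[[6,9],[16,15],[20,0],[46,15],[48,0]]
[[6,9],[16,15],[20,0],[28,15],[42,0],[46,15],[48,0]]
[[6,9],[16,15],[20,0],[28,15],[42,11],[46,15],[48,11],[50,0]]
[[6,9],[16,15],[20,0],[28,15],[42,11],[46,15],[48,11],[50,0]]
[[0,10],[1,0],[6,9],[16,15],[20,0],[28,15],[42,11],[46,15],[48,11],[50,0]]
[[0,10],[1,0],[6,9],[16,15],[20,0],[28,15],[42,11],[46,15],[48,11],[50,0]]
[[0,10],[1,0],[6,9],[16,15],[20,0],[28,15],[40,20],[42,11],[46,15],[48,11],[50,0]]
[[0,10],[1,0],[6,9],[16,15],[20,0],[28,15],[40,20],[42,11],[46,18],[47,15],[48,11],[50,0]]
[[0,10],[1,0],[6,9],[16,15],[20,0],[28,15],[40,20],[42,11],[46,18],[47,15],[48,11],[50,0]]
[[0,10],[1,0],[6,9],[16,15],[20,0],[28,15],[40,20],[42,11],[46,18],[47,15],[48,11],[50,0]]
[[0,10],[1,0],[6,20],[9,9],[16,15],[20,0],[28,15],[40,20],[42,11],[46,18],[47,15],[48,11],[50,0]]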